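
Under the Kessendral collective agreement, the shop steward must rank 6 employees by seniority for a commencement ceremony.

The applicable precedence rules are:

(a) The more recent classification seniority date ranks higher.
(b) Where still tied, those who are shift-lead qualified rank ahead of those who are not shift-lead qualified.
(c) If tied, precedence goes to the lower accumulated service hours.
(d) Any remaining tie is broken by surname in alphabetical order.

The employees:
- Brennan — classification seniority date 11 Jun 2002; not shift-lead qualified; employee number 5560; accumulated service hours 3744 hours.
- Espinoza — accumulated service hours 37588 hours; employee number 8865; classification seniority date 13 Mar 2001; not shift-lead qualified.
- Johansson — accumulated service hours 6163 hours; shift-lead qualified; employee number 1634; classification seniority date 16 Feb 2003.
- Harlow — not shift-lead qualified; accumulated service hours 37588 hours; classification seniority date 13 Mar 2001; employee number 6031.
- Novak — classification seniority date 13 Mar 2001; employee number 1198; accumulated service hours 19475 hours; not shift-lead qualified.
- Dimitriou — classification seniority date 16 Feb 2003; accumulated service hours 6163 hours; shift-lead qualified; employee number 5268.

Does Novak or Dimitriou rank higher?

By classification seniority date (later first): Dimitriou and Johansson (both 16 Feb 2003); then Brennan (11 Jun 2002); then Novak, Espinoza and Harlow (each 13 Mar 2001).
Dimitriou and Johansson are each shift-lead qualified, so the next rule applies.
Dimitriou and Johansson both have accumulated service hours 6163 hours, so the next rule applies.
Among Dimitriou and Johansson, alphabetically by surname: Dimitriou before Johansson.
Novak, Espinoza and Harlow are each not shift-lead qualified, so the next rule applies.
Among Novak, Espinoza and Harlow, by accumulated service hours (lower first): Novak (19475 hours) before Espinoza and Harlow (37588 hours).
Among Espinoza and Harlow, alphabetically by surname: Espinoza before Harlow.
So Dimitriou takes precedence.

Dimitriou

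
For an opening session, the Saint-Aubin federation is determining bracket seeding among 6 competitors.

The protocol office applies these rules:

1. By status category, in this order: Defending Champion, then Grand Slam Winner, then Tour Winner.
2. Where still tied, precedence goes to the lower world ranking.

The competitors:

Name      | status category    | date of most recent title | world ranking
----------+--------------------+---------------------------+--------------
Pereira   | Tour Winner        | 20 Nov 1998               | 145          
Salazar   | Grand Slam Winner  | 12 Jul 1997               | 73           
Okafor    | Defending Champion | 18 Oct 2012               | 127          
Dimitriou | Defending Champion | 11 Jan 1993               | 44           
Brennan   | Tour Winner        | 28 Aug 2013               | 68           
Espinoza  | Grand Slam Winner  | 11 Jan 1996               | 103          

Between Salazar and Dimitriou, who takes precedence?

Dimitriou

By status category: Dimitriou and Okafor (Defending Champion); then Salazar and Espinoza (Grand Slam Winner); then Brennan and Pereira (Tour Winner).
Among Dimitriou and Okafor, by world ranking (lower first): Dimitriou (44) before Okafor (127).
Among Salazar and Espinoza, by world ranking (lower first): Salazar (73) before Espinoza (103).
Among Brennan and Pereira, by world ranking (lower first): Brennan (68) before Pereira (145).
So Dimitriou takes precedence.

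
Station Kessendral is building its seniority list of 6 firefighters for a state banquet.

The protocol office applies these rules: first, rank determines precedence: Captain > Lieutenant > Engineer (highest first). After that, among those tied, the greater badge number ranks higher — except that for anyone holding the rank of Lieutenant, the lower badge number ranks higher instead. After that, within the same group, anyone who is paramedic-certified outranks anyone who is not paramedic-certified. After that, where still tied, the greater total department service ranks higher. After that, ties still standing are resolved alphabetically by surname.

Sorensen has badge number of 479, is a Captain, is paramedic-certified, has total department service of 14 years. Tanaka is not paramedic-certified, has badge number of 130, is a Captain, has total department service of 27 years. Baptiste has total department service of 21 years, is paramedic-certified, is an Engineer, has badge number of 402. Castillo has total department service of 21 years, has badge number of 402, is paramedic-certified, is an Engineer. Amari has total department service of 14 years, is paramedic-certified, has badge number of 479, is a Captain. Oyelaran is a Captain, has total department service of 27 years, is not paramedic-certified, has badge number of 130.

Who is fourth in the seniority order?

Tanaka

By rank: Amari, Sorensen, Oyelaran and Tanaka (Captain); then Baptiste and Castillo (Engineer).
Among Amari, Sorensen, Oyelaran and Tanaka, by badge number (higher first): Amari and Sorensen (479) before Oyelaran and Tanaka (130).
Amari and Sorensen are each paramedic-certified, so the next rule applies.
Amari and Sorensen both have total department service 14 years, so the next rule applies.
Among Amari and Sorensen, alphabetically by surname: Amari before Sorensen.
Oyelaran and Tanaka are each not paramedic-certified, so the next rule applies.
Oyelaran and Tanaka both have total department service 27 years, so the next rule applies.
Among Oyelaran and Tanaka, alphabetically by surname: Oyelaran before Tanaka.
Baptiste and Castillo both have badge number 402, so the next rule applies.
Baptiste and Castillo are each paramedic-certified, so the next rule applies.
Baptiste and Castillo both have total department service 21 years, so the next rule applies.
Among Baptiste and Castillo, alphabetically by surname: Baptiste before Castillo.
Order: Amari, Sorensen, Oyelaran, Tanaka, Baptiste, Castillo.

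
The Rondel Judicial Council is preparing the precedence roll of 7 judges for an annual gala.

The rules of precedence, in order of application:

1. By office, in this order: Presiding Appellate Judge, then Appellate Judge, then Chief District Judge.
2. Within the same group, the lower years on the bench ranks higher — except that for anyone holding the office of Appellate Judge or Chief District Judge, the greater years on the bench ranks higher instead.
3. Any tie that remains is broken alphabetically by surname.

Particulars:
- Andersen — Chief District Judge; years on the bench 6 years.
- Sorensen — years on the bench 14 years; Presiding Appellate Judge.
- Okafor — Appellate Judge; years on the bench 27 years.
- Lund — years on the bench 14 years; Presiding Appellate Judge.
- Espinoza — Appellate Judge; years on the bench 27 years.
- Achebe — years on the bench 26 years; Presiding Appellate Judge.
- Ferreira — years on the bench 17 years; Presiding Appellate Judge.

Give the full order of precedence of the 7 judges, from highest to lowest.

By office: Lund, Sorensen, Ferreira and Achebe (Presiding Appellate Judge); then Espinoza and Okafor (Appellate Judge); then Andersen (Chief District Judge).
Among Lund, Sorensen, Ferreira and Achebe, by years on the bench (lower first): Lund and Sorensen (14 years) before Ferreira (17 years) before Achebe (26 years).
Among Lund and Sorensen, alphabetically by surname: Lund before Sorensen.
Espinoza and Okafor both have years on the bench 27 years, so the next rule applies.
Among Espinoza and Okafor, alphabetically by surname: Espinoza before Okafor.
Full order: Lund, Sorensen, Ferreira, Achebe, Espinoza, Okafor, Andersen.

Lund, Sorensen, Ferreira, Achebe, Espinoza, Okafor, Andersen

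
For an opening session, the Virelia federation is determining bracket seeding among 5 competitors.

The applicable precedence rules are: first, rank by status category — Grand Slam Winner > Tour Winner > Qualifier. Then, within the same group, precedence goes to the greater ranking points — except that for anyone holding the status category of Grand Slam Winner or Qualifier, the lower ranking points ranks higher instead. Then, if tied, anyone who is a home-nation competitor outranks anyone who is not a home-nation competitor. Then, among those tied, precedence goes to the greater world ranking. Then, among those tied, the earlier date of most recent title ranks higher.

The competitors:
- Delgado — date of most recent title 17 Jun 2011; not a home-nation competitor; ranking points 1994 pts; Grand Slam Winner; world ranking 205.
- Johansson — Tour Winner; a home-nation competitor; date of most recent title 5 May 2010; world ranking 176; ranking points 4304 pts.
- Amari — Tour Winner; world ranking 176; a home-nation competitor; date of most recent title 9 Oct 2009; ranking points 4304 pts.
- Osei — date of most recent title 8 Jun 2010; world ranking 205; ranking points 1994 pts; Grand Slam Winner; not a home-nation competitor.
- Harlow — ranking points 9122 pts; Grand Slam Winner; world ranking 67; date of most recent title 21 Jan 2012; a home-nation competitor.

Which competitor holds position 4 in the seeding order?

Amari

By status category: Osei, Delgado and Harlow (Grand Slam Winner); then Amari and Johansson (Tour Winner).
Among Osei, Delgado and Harlow, by ranking points (lower first) (reversed rule for this group): Osei and Delgado (1994 pts) before Harlow (9122 pts).
Osei and Delgado are each not a home-nation competitor, so the next rule applies.
Osei and Delgado both have world ranking 205, so the next rule applies.
Among Osei and Delgado, by date of most recent title (earlier first): Osei (8 Jun 2010) before Delgado (17 Jun 2011).
Amari and Johansson both have ranking points 4304 pts, so the next rule applies.
Amari and Johansson are each a home-nation competitor, so the next rule applies.
Amari and Johansson both have world ranking 176, so the next rule applies.
Among Amari and Johansson, by date of most recent title (earlier first): Amari (9 Oct 2009) before Johansson (5 May 2010).
Order: Osei, Delgado, Harlow, Amari, Johansson.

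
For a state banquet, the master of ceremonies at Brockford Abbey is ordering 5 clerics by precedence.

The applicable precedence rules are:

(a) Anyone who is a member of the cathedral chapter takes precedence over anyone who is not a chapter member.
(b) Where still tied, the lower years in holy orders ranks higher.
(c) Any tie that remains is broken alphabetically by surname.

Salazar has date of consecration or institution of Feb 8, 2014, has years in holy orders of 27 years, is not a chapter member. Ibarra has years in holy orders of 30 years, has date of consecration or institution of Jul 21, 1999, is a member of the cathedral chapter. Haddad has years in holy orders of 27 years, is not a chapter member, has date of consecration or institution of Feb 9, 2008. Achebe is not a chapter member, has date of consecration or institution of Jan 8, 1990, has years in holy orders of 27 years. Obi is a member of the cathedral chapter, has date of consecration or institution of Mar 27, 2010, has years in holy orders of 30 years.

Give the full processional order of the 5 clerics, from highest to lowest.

Ibarra, Obi, Achebe, Haddad, Salazar

By the first rule: Ibarra and Obi (both a member of the cathedral chapter); then Achebe, Haddad and Salazar (each not a chapter member).
Ibarra and Obi both have years in holy orders 30 years, so the next rule applies.
Among Ibarra and Obi, alphabetically by surname: Ibarra before Obi.
Achebe, Haddad and Salazar all have years in holy orders 27 years, so the next rule applies.
Among Achebe, Haddad and Salazar, alphabetically by surname: Achebe before Haddad before Salazar.
Full order: Ibarra, Obi, Achebe, Haddad, Salazar.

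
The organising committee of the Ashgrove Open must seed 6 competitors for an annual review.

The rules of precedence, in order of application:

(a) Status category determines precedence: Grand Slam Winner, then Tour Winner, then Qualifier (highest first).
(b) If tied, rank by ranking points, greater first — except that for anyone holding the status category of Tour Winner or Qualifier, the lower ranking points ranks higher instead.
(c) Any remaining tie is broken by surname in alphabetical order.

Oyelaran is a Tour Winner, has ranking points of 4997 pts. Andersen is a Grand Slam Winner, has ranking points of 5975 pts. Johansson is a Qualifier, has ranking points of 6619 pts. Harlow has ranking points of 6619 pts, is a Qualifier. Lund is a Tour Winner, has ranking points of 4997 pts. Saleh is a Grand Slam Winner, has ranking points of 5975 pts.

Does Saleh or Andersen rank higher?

Andersen

By status category: Andersen and Saleh (Grand Slam Winner); then Lund and Oyelaran (Tour Winner); then Harlow and Johansson (Qualifier).
Andersen and Saleh both have ranking points 5975 pts, so the next rule applies.
Among Andersen and Saleh, alphabetically by surname: Andersen before Saleh.
Lund and Oyelaran both have ranking points 4997 pts, so the next rule applies.
Among Lund and Oyelaran, alphabetically by surname: Lund before Oyelaran.
Harlow and Johansson both have ranking points 6619 pts, so the next rule applies.
Among Harlow and Johansson, alphabetically by surname: Harlow before Johansson.
So Andersen takes precedence.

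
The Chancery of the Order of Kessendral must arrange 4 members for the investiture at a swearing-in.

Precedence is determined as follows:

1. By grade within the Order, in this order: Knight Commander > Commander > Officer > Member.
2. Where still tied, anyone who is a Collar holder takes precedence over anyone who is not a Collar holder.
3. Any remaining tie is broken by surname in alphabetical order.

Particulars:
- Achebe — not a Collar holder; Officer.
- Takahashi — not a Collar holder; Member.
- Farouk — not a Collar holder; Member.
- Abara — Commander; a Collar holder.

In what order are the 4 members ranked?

Abara, Achebe, Farouk, Takahashi

By grade within the Order: Abara (Commander); then Achebe (Officer); then Farouk and Takahashi (Member).
Farouk and Takahashi are each not a Collar holder, so the next rule applies.
Among Farouk and Takahashi, alphabetically by surname: Farouk before Takahashi.
Full order: Abara, Achebe, Farouk, Takahashi.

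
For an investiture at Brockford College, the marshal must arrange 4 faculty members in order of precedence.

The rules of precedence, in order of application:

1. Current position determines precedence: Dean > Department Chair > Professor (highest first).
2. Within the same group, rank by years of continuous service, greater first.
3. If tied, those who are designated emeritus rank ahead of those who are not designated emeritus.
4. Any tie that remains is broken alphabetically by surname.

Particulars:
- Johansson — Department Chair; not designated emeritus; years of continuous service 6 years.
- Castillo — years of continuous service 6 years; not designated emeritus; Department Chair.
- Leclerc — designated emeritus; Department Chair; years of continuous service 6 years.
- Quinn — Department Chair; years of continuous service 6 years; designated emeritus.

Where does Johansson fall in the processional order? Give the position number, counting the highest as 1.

4

By current position: Leclerc, Quinn, Castillo and Johansson (Department Chair).
Leclerc, Quinn, Castillo and Johansson all have years of continuous service 6 years, so the next rule applies.
Among Leclerc, Quinn, Castillo and Johansson, designated emeritus before not designated emeritus: Leclerc and Quinn (designated emeritus) before Castillo and Johansson (not designated emeritus).
Among Leclerc and Quinn, alphabetically by surname: Leclerc before Quinn.
Among Castillo and Johansson, alphabetically by surname: Castillo before Johansson.
Order: Leclerc, Quinn, Castillo, Johansson. So position 4.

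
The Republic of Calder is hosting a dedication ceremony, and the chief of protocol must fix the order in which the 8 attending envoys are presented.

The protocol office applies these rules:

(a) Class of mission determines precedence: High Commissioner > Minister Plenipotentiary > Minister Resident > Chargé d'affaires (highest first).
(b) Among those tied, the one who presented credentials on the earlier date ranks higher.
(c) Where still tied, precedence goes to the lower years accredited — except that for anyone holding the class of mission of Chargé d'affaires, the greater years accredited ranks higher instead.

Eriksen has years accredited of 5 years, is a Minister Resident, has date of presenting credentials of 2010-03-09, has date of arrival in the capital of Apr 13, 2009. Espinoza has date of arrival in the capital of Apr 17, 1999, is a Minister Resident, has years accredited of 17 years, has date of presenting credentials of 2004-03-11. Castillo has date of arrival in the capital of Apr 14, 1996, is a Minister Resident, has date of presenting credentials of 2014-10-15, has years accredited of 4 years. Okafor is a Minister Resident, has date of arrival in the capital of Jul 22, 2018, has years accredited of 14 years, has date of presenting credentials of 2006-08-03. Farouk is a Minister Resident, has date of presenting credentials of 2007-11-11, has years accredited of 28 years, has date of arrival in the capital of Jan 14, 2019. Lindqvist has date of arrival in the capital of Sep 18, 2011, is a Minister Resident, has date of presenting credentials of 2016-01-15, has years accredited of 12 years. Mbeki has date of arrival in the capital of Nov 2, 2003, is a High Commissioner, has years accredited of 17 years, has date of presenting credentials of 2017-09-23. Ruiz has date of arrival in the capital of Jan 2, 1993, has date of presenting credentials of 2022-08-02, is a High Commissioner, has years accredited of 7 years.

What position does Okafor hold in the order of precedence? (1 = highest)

By class of mission: Mbeki and Ruiz (High Commissioner); then Espinoza, Okafor, Farouk, Eriksen, Castillo and Lindqvist (Minister Resident).
Among Mbeki and Ruiz, by date of presenting credentials (earlier first): Mbeki (2017-09-23) before Ruiz (2022-08-02).
Among Espinoza, Okafor, Farouk, Eriksen, Castillo and Lindqvist, by date of presenting credentials (earlier first): Espinoza (2004-03-11) before Okafor (2006-08-03) before Farouk (2007-11-11) before Eriksen (2010-03-09) before Castillo (2014-10-15) before Lindqvist (2016-01-15).
Order: Mbeki, Ruiz, Espinoza, Okafor, Farouk, Eriksen, Castillo, Lindqvist. So position 4.

4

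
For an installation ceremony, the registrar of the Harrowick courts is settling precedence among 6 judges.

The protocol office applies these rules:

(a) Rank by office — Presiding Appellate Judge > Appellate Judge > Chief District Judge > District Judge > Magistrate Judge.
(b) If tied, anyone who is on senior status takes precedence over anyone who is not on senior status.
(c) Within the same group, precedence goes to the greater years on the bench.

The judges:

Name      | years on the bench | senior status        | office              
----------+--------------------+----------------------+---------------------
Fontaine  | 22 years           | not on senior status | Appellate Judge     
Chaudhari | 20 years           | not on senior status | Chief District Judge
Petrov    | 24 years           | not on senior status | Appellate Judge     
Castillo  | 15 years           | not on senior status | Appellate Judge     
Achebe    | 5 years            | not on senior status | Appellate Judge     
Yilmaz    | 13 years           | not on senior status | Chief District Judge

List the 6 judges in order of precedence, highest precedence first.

By office: Petrov, Fontaine, Castillo and Achebe (Appellate Judge); then Chaudhari and Yilmaz (Chief District Judge).
Petrov, Fontaine, Castillo and Achebe are each not on senior status, so the next rule applies.
Among Petrov, Fontaine, Castillo and Achebe, by years on the bench (higher first): Petrov (24 years) before Fontaine (22 years) before Castillo (15 years) before Achebe (5 years).
Chaudhari and Yilmaz are each not on senior status, so the next rule applies.
Among Chaudhari and Yilmaz, by years on the bench (higher first): Chaudhari (20 years) before Yilmaz (13 years).
Full order: Petrov, Fontaine, Castillo, Achebe, Chaudhari, Yilmaz.

Petrov, Fontaine, Castillo, Achebe, Chaudhari, Yilmaz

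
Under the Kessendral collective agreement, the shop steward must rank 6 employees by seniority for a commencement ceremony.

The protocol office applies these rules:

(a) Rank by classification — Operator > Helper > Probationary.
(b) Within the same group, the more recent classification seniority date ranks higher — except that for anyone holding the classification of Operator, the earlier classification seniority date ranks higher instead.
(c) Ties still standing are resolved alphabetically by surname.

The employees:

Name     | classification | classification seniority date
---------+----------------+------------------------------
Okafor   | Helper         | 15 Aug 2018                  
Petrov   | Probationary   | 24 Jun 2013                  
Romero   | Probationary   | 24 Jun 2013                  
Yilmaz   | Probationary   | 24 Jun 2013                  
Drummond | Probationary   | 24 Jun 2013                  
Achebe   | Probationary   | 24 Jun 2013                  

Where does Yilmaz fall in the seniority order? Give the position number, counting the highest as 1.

By classification: Okafor (Helper); then Achebe, Drummond, Petrov, Romero and Yilmaz (Probationary).
Achebe, Drummond, Petrov, Romero and Yilmaz all have classification seniority date 24 Jun 2013, so the next rule applies.
Among Achebe, Drummond, Petrov, Romero and Yilmaz, alphabetically by surname: Achebe before Drummond before Petrov before Romero before Yilmaz.
Order: Okafor, Achebe, Drummond, Petrov, Romero, Yilmaz. So position 6.

6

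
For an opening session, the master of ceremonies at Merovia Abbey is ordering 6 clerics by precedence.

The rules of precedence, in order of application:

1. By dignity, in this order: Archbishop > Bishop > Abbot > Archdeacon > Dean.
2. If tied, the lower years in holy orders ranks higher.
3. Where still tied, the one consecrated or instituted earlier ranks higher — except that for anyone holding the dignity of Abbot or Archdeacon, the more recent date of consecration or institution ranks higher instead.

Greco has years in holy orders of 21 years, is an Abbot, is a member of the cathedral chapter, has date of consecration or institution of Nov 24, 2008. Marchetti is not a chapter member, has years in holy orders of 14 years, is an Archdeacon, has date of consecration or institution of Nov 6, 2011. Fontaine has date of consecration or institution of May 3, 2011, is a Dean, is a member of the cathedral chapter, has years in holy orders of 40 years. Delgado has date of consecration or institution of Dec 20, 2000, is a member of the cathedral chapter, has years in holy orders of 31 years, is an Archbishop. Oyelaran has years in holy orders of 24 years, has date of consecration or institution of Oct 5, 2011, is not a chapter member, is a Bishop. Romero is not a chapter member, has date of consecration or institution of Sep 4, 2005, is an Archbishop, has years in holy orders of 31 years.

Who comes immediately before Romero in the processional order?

Delgado

By dignity: Delgado and Romero (Archbishop); then Oyelaran (Bishop); then Greco (Abbot); then Marchetti (Archdeacon); then Fontaine (Dean).
Delgado and Romero both have years in holy orders 31 years, so the next rule applies.
Among Delgado and Romero, by date of consecration or institution (earlier first): Delgado (Dec 20, 2000) before Romero (Sep 4, 2005).
Order: Delgado, Romero, Oyelaran, Greco, Marchetti, Fontaine.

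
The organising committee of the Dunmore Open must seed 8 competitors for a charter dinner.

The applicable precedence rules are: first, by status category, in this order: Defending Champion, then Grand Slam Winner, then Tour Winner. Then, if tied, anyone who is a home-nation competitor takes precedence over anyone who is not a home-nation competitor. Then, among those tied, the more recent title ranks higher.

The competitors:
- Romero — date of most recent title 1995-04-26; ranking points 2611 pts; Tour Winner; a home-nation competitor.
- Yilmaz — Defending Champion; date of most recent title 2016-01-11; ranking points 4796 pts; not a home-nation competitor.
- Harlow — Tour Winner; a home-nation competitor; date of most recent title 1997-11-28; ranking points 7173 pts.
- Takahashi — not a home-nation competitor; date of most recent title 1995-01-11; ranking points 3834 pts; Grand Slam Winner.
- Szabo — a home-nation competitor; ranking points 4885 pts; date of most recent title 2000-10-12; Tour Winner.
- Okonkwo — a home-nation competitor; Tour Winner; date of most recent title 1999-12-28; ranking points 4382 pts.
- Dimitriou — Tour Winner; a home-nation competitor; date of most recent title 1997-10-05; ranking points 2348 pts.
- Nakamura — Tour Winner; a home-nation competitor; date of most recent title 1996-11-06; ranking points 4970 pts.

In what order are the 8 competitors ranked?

Yilmaz, Takahashi, Szabo, Okonkwo, Harlow, Dimitriou, Nakamura, Romero

By status category: Yilmaz (Defending Champion); then Takahashi (Grand Slam Winner); then Szabo, Okonkwo, Harlow, Dimitriou, Nakamura and Romero (Tour Winner).
Szabo, Okonkwo, Harlow, Dimitriou, Nakamura and Romero are each a home-nation competitor, so the next rule applies.
Among Szabo, Okonkwo, Harlow, Dimitriou, Nakamura and Romero, by date of most recent title (later first): Szabo (2000-10-12) before Okonkwo (1999-12-28) before Harlow (1997-11-28) before Dimitriou (1997-10-05) before Nakamura (1996-11-06) before Romero (1995-04-26).
Full order: Yilmaz, Takahashi, Szabo, Okonkwo, Harlow, Dimitriou, Nakamura, Romero.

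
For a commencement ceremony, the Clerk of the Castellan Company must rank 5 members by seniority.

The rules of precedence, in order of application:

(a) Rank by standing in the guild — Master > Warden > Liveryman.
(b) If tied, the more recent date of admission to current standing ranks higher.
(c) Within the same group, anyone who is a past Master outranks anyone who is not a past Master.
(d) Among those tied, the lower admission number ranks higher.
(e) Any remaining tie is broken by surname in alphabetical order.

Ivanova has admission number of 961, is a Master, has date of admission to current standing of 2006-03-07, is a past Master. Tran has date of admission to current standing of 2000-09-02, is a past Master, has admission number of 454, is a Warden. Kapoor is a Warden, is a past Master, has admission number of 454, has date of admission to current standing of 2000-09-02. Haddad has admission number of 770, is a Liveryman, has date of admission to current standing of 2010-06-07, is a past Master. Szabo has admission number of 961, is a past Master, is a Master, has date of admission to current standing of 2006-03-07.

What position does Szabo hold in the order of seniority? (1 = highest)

2

By standing in the guild: Ivanova and Szabo (Master); then Kapoor and Tran (Warden); then Haddad (Liveryman).
Ivanova and Szabo both have date of admission to current standing 2006-03-07, so the next rule applies.
Ivanova and Szabo are each a past Master, so the next rule applies.
Ivanova and Szabo both have admission number 961, so the next rule applies.
Among Ivanova and Szabo, alphabetically by surname: Ivanova before Szabo.
Kapoor and Tran both have date of admission to current standing 2000-09-02, so the next rule applies.
Kapoor and Tran are each a past Master, so the next rule applies.
Kapoor and Tran both have admission number 454, so the next rule applies.
Among Kapoor and Tran, alphabetically by surname: Kapoor before Tran.
Order: Ivanova, Szabo, Kapoor, Tran, Haddad. So position 2.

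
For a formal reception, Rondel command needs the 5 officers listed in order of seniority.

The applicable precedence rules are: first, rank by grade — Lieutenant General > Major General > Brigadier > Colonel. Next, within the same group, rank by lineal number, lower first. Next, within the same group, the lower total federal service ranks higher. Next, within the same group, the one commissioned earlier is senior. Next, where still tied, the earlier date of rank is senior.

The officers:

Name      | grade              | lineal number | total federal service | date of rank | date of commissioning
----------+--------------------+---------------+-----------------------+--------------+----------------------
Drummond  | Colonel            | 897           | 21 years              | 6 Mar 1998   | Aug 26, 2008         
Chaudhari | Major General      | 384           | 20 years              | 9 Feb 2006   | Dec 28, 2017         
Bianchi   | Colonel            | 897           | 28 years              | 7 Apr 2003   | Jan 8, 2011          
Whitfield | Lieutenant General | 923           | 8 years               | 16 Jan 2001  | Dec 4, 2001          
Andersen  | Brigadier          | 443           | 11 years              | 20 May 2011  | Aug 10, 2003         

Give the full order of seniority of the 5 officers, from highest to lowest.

Whitfield, Chaudhari, Andersen, Drummond, Bianchi

By grade: Whitfield (Lieutenant General); then Chaudhari (Major General); then Andersen (Brigadier); then Drummond and Bianchi (Colonel).
Drummond and Bianchi both have lineal number 897, so the next rule applies.
Among Drummond and Bianchi, by total federal service (lower first): Drummond (21 years) before Bianchi (28 years).
Full order: Whitfield, Chaudhari, Andersen, Drummond, Bianchi.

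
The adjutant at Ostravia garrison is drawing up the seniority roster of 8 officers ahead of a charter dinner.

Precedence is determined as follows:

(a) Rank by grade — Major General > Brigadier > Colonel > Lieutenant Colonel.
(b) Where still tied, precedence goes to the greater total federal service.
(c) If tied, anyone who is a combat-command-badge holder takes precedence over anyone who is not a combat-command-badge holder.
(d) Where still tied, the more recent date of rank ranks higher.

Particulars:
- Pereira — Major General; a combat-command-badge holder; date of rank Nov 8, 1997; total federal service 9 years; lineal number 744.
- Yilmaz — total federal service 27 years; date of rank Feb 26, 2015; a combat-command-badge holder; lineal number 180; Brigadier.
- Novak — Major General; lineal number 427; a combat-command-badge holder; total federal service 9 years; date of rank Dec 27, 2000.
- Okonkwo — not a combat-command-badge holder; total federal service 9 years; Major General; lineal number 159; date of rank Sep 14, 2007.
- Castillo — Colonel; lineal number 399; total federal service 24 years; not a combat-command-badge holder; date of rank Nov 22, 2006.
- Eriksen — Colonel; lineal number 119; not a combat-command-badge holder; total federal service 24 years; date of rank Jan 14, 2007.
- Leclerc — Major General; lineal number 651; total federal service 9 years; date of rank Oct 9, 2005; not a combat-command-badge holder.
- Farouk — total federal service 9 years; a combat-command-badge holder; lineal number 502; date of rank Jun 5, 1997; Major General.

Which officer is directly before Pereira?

By grade: Novak, Pereira, Farouk, Okonkwo and Leclerc (Major General); then Yilmaz (Brigadier); then Eriksen and Castillo (Colonel).
Novak, Pereira, Farouk, Okonkwo and Leclerc all have total federal service 9 years, so the next rule applies.
Among Novak, Pereira, Farouk, Okonkwo and Leclerc, a combat-command-badge holder before not a combat-command-badge holder: Novak, Pereira and Farouk (a combat-command-badge holder) before Okonkwo and Leclerc (not a combat-command-badge holder).
Among Novak, Pereira and Farouk, by date of rank (later first): Novak (Dec 27, 2000) before Pereira (Nov 8, 1997) before Farouk (Jun 5, 1997).
Among Okonkwo and Leclerc, by date of rank (later first): Okonkwo (Sep 14, 2007) before Leclerc (Oct 9, 2005).
Eriksen and Castillo both have total federal service 24 years, so the next rule applies.
Eriksen and Castillo are each not a combat-command-badge holder, so the next rule applies.
Among Eriksen and Castillo, by date of rank (later first): Eriksen (Jan 14, 2007) before Castillo (Nov 22, 2006).
Order: Novak, Pereira, Farouk, Okonkwo, Leclerc, Yilmaz, Eriksen, Castillo.

Novak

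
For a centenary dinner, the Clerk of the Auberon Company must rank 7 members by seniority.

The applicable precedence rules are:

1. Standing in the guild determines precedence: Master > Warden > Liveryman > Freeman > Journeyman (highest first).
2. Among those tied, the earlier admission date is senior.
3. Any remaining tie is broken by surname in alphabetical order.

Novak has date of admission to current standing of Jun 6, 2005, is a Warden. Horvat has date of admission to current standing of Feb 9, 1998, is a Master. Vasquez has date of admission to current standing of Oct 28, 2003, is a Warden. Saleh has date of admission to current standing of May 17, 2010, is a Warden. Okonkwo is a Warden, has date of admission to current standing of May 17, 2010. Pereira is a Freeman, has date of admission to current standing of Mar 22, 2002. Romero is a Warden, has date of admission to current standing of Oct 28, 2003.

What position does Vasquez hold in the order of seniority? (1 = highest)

By standing in the guild: Horvat (Master); then Romero, Vasquez, Novak, Okonkwo and Saleh (Warden); then Pereira (Freeman).
Among Romero, Vasquez, Novak, Okonkwo and Saleh, by date of admission to current standing (earlier first): Romero and Vasquez (Oct 28, 2003) before Novak (Jun 6, 2005) before Okonkwo and Saleh (May 17, 2010).
Among Romero and Vasquez, alphabetically by surname: Romero before Vasquez.
Among Okonkwo and Saleh, alphabetically by surname: Okonkwo before Saleh.
Order: Horvat, Romero, Vasquez, Novak, Okonkwo, Saleh, Pereira. So position 3.

3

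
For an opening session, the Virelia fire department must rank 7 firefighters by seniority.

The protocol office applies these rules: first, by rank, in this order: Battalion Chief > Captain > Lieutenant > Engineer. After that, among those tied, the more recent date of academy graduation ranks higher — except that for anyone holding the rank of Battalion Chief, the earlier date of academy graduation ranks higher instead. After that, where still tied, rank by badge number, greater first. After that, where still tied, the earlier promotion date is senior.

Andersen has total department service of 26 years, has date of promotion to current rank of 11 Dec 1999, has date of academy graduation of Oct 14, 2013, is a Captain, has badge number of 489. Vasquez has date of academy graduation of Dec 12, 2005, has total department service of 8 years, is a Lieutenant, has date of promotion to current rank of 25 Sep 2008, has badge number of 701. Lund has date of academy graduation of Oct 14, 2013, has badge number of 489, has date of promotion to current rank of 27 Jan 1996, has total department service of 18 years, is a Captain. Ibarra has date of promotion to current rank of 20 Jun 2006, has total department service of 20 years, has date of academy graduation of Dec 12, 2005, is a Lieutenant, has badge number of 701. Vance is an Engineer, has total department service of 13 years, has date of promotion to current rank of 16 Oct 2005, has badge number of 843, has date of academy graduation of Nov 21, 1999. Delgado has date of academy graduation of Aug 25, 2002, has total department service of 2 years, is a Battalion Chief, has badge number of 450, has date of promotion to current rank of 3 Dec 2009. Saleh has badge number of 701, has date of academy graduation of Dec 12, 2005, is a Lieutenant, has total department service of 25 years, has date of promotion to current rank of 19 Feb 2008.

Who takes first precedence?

Delgado

By rank: Delgado (Battalion Chief); then Lund and Andersen (Captain); then Ibarra, Saleh and Vasquez (Lieutenant); then Vance (Engineer).
Lund and Andersen both have date of academy graduation Oct 14, 2013, so the next rule applies.
Lund and Andersen both have badge number 489, so the next rule applies.
Among Lund and Andersen, by date of promotion to current rank (earlier first): Lund (27 Jan 1996) before Andersen (11 Dec 1999).
Ibarra, Saleh and Vasquez all have date of academy graduation Dec 12, 2005, so the next rule applies.
Ibarra, Saleh and Vasquez all have badge number 701, so the next rule applies.
Among Ibarra, Saleh and Vasquez, by date of promotion to current rank (earlier first): Ibarra (20 Jun 2006) before Saleh (19 Feb 2008) before Vasquez (25 Sep 2008).
Order: Delgado, Lund, Andersen, Ibarra, Saleh, Vasquez, Vance.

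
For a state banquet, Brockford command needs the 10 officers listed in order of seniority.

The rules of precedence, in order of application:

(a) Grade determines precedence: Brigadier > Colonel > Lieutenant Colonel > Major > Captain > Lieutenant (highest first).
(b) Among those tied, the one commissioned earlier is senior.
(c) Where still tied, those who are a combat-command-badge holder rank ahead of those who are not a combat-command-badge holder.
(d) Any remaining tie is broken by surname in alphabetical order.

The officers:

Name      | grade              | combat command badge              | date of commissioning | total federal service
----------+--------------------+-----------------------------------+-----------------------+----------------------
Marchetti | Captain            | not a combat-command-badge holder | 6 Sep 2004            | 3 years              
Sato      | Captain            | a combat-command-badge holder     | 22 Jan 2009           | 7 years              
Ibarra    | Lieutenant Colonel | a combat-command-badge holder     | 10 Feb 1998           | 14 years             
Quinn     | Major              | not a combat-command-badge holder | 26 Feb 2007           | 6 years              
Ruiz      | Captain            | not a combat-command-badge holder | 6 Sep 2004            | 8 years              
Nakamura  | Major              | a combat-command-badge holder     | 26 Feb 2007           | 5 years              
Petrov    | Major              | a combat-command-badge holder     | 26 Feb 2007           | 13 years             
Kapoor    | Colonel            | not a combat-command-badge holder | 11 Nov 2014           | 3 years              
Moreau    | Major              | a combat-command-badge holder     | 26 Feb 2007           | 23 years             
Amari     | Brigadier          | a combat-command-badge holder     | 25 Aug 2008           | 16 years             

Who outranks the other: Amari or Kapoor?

Amari

By grade: Amari (Brigadier); then Kapoor (Colonel); then Ibarra (Lieutenant Colonel); then Moreau, Nakamura, Petrov and Quinn (Major); then Marchetti, Ruiz and Sato (Captain).
Moreau, Nakamura, Petrov and Quinn all have date of commissioning 26 Feb 2007, so the next rule applies.
Among Moreau, Nakamura, Petrov and Quinn, a combat-command-badge holder before not a combat-command-badge holder: Moreau, Nakamura and Petrov (a combat-command-badge holder) before Quinn (not a combat-command-badge holder).
Among Moreau, Nakamura and Petrov, alphabetically by surname: Moreau before Nakamura before Petrov.
Among Marchetti, Ruiz and Sato, by date of commissioning (earlier first): Marchetti and Ruiz (6 Sep 2004) before Sato (22 Jan 2009).
Marchetti and Ruiz are each not a combat-command-badge holder, so the next rule applies.
Among Marchetti and Ruiz, alphabetically by surname: Marchetti before Ruiz.
So Amari takes precedence.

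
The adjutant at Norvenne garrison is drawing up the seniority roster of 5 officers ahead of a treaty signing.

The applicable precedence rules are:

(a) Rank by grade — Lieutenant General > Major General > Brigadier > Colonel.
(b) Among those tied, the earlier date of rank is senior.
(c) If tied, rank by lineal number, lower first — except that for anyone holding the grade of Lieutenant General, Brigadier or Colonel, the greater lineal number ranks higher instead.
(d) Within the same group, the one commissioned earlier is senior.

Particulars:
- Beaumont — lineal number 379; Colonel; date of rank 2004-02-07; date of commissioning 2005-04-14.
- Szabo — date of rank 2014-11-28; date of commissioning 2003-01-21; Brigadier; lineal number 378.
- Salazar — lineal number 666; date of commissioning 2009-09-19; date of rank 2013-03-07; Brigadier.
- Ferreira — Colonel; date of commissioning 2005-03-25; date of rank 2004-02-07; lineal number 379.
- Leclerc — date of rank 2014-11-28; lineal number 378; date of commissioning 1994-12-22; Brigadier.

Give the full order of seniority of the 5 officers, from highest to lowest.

By grade: Salazar, Leclerc and Szabo (Brigadier); then Ferreira and Beaumont (Colonel).
Among Salazar, Leclerc and Szabo, by date of rank (earlier first): Salazar (2013-03-07) before Leclerc and Szabo (2014-11-28).
Leclerc and Szabo both have lineal number 378, so the next rule applies.
Among Leclerc and Szabo, by date of commissioning (earlier first): Leclerc (1994-12-22) before Szabo (2003-01-21).
Ferreira and Beaumont both have date of rank 2004-02-07, so the next rule applies.
Ferreira and Beaumont both have lineal number 379, so the next rule applies.
Among Ferreira and Beaumont, by date of commissioning (earlier first): Ferreira (2005-03-25) before Beaumont (2005-04-14).
Full order: Salazar, Leclerc, Szabo, Ferreira, Beaumont.

Salazar, Leclerc, Szabo, Ferreira, Beaumont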